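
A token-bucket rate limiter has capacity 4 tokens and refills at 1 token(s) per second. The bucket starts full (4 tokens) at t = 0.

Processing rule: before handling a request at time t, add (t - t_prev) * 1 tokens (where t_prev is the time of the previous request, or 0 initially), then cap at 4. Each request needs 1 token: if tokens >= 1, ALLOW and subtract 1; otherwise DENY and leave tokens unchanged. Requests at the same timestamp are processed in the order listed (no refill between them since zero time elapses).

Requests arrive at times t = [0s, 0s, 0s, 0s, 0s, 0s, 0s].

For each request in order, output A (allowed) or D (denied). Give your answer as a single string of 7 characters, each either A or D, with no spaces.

Simulating step by step:
  req#1 t=0s: ALLOW
  req#2 t=0s: ALLOW
  req#3 t=0s: ALLOW
  req#4 t=0s: ALLOW
  req#5 t=0s: DENY
  req#6 t=0s: DENY
  req#7 t=0s: DENY

Answer: AAAADDD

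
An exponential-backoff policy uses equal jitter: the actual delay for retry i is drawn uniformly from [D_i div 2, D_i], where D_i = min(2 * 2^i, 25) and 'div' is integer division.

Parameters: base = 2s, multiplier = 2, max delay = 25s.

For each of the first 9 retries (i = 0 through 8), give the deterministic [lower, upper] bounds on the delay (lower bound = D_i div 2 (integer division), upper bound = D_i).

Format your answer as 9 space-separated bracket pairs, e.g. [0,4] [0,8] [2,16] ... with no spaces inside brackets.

Computing bounds per retry:
  i=0: D_i=min(2*2^0,25)=2, bounds=[1,2]
  i=1: D_i=min(2*2^1,25)=4, bounds=[2,4]
  i=2: D_i=min(2*2^2,25)=8, bounds=[4,8]
  i=3: D_i=min(2*2^3,25)=16, bounds=[8,16]
  i=4: D_i=min(2*2^4,25)=25, bounds=[12,25]
  i=5: D_i=min(2*2^5,25)=25, bounds=[12,25]
  i=6: D_i=min(2*2^6,25)=25, bounds=[12,25]
  i=7: D_i=min(2*2^7,25)=25, bounds=[12,25]
  i=8: D_i=min(2*2^8,25)=25, bounds=[12,25]

Answer: [1,2] [2,4] [4,8] [8,16] [12,25] [12,25] [12,25] [12,25] [12,25]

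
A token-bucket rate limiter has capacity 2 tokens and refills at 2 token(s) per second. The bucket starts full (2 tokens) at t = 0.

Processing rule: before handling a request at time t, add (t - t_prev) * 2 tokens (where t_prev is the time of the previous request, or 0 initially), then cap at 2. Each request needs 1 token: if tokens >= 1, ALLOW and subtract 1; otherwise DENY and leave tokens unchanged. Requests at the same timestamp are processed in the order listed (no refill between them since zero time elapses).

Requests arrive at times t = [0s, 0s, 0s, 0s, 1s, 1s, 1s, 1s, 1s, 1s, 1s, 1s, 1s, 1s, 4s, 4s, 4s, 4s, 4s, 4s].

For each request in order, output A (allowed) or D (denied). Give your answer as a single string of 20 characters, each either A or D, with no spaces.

Simulating step by step:
  req#1 t=0s: ALLOW
  req#2 t=0s: ALLOW
  req#3 t=0s: DENY
  req#4 t=0s: DENY
  req#5 t=1s: ALLOW
  req#6 t=1s: ALLOW
  req#7 t=1s: DENY
  req#8 t=1s: DENY
  req#9 t=1s: DENY
  req#10 t=1s: DENY
  req#11 t=1s: DENY
  req#12 t=1s: DENY
  req#13 t=1s: DENY
  req#14 t=1s: DENY
  req#15 t=4s: ALLOW
  req#16 t=4s: ALLOW
  req#17 t=4s: DENY
  req#18 t=4s: DENY
  req#19 t=4s: DENY
  req#20 t=4s: DENY

Answer: AADDAADDDDDDDDAADDDD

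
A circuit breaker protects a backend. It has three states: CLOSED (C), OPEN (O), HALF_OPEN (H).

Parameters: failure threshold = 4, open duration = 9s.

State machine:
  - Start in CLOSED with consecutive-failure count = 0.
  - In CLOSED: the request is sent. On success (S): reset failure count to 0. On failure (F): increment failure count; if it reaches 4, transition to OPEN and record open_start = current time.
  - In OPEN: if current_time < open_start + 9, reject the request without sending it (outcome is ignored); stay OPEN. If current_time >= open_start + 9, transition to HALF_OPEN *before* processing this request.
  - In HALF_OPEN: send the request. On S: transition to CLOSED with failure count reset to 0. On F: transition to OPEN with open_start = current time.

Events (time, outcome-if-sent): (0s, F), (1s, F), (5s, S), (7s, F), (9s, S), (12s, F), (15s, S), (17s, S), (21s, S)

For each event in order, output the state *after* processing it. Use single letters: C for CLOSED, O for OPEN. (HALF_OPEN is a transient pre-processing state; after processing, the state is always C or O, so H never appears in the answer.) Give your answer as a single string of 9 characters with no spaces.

State after each event:
  event#1 t=0s outcome=F: state=CLOSED
  event#2 t=1s outcome=F: state=CLOSED
  event#3 t=5s outcome=S: state=CLOSED
  event#4 t=7s outcome=F: state=CLOSED
  event#5 t=9s outcome=S: state=CLOSED
  event#6 t=12s outcome=F: state=CLOSED
  event#7 t=15s outcome=S: state=CLOSED
  event#8 t=17s outcome=S: state=CLOSED
  event#9 t=21s outcome=S: state=CLOSED

Answer: CCCCCCCCC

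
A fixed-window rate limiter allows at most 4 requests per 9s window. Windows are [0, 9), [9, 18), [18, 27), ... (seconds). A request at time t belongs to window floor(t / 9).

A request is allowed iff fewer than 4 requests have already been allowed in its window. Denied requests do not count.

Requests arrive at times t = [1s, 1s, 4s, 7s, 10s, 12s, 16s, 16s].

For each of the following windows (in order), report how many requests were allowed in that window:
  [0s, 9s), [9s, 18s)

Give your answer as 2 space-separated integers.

Answer: 4 4

Derivation:
Processing requests:
  req#1 t=1s (window 0): ALLOW
  req#2 t=1s (window 0): ALLOW
  req#3 t=4s (window 0): ALLOW
  req#4 t=7s (window 0): ALLOW
  req#5 t=10s (window 1): ALLOW
  req#6 t=12s (window 1): ALLOW
  req#7 t=16s (window 1): ALLOW
  req#8 t=16s (window 1): ALLOW

Allowed counts by window: 4 4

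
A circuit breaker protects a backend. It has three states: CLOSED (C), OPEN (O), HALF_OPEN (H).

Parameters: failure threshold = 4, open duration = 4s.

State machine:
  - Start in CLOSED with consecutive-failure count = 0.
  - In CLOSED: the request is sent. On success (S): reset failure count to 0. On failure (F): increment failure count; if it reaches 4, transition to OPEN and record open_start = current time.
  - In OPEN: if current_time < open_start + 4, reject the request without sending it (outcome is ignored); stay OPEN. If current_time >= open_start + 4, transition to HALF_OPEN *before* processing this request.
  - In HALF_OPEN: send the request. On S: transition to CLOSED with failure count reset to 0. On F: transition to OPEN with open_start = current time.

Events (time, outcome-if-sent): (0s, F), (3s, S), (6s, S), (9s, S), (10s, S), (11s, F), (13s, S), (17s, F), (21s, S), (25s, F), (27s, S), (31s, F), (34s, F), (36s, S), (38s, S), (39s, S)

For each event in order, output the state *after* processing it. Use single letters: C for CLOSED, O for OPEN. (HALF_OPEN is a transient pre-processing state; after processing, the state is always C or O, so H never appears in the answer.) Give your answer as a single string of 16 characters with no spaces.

State after each event:
  event#1 t=0s outcome=F: state=CLOSED
  event#2 t=3s outcome=S: state=CLOSED
  event#3 t=6s outcome=S: state=CLOSED
  event#4 t=9s outcome=S: state=CLOSED
  event#5 t=10s outcome=S: state=CLOSED
  event#6 t=11s outcome=F: state=CLOSED
  event#7 t=13s outcome=S: state=CLOSED
  event#8 t=17s outcome=F: state=CLOSED
  event#9 t=21s outcome=S: state=CLOSED
  event#10 t=25s outcome=F: state=CLOSED
  event#11 t=27s outcome=S: state=CLOSED
  event#12 t=31s outcome=F: state=CLOSED
  event#13 t=34s outcome=F: state=CLOSED
  event#14 t=36s outcome=S: state=CLOSED
  event#15 t=38s outcome=S: state=CLOSED
  event#16 t=39s outcome=S: state=CLOSED

Answer: CCCCCCCCCCCCCCCC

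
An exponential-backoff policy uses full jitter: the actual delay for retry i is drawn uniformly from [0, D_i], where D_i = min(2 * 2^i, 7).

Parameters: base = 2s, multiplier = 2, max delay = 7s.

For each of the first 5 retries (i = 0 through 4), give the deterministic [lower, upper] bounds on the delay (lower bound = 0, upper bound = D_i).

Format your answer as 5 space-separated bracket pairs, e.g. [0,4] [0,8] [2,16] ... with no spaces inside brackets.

Answer: [0,2] [0,4] [0,7] [0,7] [0,7]

Derivation:
Computing bounds per retry:
  i=0: D_i=min(2*2^0,7)=2, bounds=[0,2]
  i=1: D_i=min(2*2^1,7)=4, bounds=[0,4]
  i=2: D_i=min(2*2^2,7)=7, bounds=[0,7]
  i=3: D_i=min(2*2^3,7)=7, bounds=[0,7]
  i=4: D_i=min(2*2^4,7)=7, bounds=[0,7]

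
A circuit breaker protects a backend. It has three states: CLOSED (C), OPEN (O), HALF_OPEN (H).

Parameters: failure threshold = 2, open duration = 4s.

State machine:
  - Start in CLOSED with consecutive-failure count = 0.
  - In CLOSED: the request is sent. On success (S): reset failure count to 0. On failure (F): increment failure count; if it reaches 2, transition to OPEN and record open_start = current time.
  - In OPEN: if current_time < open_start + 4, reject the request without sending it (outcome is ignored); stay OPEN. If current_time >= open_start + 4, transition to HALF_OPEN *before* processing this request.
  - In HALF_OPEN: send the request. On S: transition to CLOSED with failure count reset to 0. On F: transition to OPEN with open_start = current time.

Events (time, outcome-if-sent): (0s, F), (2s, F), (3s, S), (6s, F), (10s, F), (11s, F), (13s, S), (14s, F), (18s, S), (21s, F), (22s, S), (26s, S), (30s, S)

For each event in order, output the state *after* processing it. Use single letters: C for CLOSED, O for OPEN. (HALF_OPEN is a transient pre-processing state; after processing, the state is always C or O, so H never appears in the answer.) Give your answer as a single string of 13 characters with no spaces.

Answer: COOOOOOOCCCCC

Derivation:
State after each event:
  event#1 t=0s outcome=F: state=CLOSED
  event#2 t=2s outcome=F: state=OPEN
  event#3 t=3s outcome=S: state=OPEN
  event#4 t=6s outcome=F: state=OPEN
  event#5 t=10s outcome=F: state=OPEN
  event#6 t=11s outcome=F: state=OPEN
  event#7 t=13s outcome=S: state=OPEN
  event#8 t=14s outcome=F: state=OPEN
  event#9 t=18s outcome=S: state=CLOSED
  event#10 t=21s outcome=F: state=CLOSED
  event#11 t=22s outcome=S: state=CLOSED
  event#12 t=26s outcome=S: state=CLOSED
  event#13 t=30s outcome=S: state=CLOSED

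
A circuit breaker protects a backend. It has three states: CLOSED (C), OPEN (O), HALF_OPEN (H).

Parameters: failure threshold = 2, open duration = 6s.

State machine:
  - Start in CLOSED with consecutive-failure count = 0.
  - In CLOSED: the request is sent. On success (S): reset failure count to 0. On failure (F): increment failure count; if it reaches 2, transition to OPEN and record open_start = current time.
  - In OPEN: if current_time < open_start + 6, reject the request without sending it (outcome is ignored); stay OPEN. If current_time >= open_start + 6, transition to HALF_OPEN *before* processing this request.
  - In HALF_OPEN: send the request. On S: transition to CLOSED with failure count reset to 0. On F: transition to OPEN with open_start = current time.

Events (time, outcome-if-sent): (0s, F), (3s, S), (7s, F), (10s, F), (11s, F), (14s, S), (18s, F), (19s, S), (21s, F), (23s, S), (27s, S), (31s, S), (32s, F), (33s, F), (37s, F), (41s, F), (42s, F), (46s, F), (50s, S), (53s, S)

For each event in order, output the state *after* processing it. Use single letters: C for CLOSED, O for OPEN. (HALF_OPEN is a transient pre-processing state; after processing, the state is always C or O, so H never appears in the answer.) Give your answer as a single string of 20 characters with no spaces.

Answer: CCCOOOOOOOCCCOOOOOCC

Derivation:
State after each event:
  event#1 t=0s outcome=F: state=CLOSED
  event#2 t=3s outcome=S: state=CLOSED
  event#3 t=7s outcome=F: state=CLOSED
  event#4 t=10s outcome=F: state=OPEN
  event#5 t=11s outcome=F: state=OPEN
  event#6 t=14s outcome=S: state=OPEN
  event#7 t=18s outcome=F: state=OPEN
  event#8 t=19s outcome=S: state=OPEN
  event#9 t=21s outcome=F: state=OPEN
  event#10 t=23s outcome=S: state=OPEN
  event#11 t=27s outcome=S: state=CLOSED
  event#12 t=31s outcome=S: state=CLOSED
  event#13 t=32s outcome=F: state=CLOSED
  event#14 t=33s outcome=F: state=OPEN
  event#15 t=37s outcome=F: state=OPEN
  event#16 t=41s outcome=F: state=OPEN
  event#17 t=42s outcome=F: state=OPEN
  event#18 t=46s outcome=F: state=OPEN
  event#19 t=50s outcome=S: state=CLOSED
  event#20 t=53s outcome=S: state=CLOSED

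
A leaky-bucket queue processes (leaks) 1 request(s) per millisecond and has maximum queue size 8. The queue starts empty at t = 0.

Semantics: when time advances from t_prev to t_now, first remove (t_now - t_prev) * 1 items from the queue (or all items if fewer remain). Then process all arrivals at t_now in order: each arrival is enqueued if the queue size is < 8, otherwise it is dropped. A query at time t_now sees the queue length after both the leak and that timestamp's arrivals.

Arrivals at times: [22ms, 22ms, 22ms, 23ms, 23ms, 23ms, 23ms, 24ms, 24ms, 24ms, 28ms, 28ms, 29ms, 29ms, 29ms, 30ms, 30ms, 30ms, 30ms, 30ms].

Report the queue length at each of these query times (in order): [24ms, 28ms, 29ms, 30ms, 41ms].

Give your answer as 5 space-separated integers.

Answer: 8 6 8 8 0

Derivation:
Queue lengths at query times:
  query t=24ms: backlog = 8
  query t=28ms: backlog = 6
  query t=29ms: backlog = 8
  query t=30ms: backlog = 8
  query t=41ms: backlog = 0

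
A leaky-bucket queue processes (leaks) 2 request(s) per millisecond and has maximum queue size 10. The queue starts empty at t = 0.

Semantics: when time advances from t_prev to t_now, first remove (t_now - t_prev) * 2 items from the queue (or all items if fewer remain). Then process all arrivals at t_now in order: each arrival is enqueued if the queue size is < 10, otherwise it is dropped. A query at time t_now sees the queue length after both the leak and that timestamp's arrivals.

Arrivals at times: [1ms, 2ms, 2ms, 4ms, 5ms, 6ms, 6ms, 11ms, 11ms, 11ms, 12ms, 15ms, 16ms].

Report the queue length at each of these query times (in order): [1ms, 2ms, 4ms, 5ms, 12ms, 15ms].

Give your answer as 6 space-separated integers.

Answer: 1 2 1 1 2 1

Derivation:
Queue lengths at query times:
  query t=1ms: backlog = 1
  query t=2ms: backlog = 2
  query t=4ms: backlog = 1
  query t=5ms: backlog = 1
  query t=12ms: backlog = 2
  query t=15ms: backlog = 1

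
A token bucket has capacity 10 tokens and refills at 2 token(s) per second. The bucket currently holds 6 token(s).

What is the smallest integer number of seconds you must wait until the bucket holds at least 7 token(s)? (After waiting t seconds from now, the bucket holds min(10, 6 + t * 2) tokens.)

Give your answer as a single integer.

Answer: 1

Derivation:
Need 6 + t * 2 >= 7, so t >= 1/2.
Smallest integer t = ceil(1/2) = 1.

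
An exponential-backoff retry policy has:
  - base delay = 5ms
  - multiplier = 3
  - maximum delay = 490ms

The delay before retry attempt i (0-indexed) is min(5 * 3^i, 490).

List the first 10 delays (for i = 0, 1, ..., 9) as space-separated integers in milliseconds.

Answer: 5 15 45 135 405 490 490 490 490 490

Derivation:
Computing each delay:
  i=0: min(5*3^0, 490) = 5
  i=1: min(5*3^1, 490) = 15
  i=2: min(5*3^2, 490) = 45
  i=3: min(5*3^3, 490) = 135
  i=4: min(5*3^4, 490) = 405
  i=5: min(5*3^5, 490) = 490
  i=6: min(5*3^6, 490) = 490
  i=7: min(5*3^7, 490) = 490
  i=8: min(5*3^8, 490) = 490
  i=9: min(5*3^9, 490) = 490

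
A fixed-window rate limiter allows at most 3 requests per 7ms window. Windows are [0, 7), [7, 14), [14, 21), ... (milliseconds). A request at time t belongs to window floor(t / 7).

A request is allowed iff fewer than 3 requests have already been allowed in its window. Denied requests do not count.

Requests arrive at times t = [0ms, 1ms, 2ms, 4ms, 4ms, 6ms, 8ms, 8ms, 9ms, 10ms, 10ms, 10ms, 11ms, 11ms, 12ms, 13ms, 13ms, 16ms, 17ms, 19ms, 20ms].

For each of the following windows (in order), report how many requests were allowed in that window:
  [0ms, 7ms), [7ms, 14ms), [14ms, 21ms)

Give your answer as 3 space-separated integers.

Answer: 3 3 3

Derivation:
Processing requests:
  req#1 t=0ms (window 0): ALLOW
  req#2 t=1ms (window 0): ALLOW
  req#3 t=2ms (window 0): ALLOW
  req#4 t=4ms (window 0): DENY
  req#5 t=4ms (window 0): DENY
  req#6 t=6ms (window 0): DENY
  req#7 t=8ms (window 1): ALLOW
  req#8 t=8ms (window 1): ALLOW
  req#9 t=9ms (window 1): ALLOW
  req#10 t=10ms (window 1): DENY
  req#11 t=10ms (window 1): DENY
  req#12 t=10ms (window 1): DENY
  req#13 t=11ms (window 1): DENY
  req#14 t=11ms (window 1): DENY
  req#15 t=12ms (window 1): DENY
  req#16 t=13ms (window 1): DENY
  req#17 t=13ms (window 1): DENY
  req#18 t=16ms (window 2): ALLOW
  req#19 t=17ms (window 2): ALLOW
  req#20 t=19ms (window 2): ALLOW
  req#21 t=20ms (window 2): DENY

Allowed counts by window: 3 3 3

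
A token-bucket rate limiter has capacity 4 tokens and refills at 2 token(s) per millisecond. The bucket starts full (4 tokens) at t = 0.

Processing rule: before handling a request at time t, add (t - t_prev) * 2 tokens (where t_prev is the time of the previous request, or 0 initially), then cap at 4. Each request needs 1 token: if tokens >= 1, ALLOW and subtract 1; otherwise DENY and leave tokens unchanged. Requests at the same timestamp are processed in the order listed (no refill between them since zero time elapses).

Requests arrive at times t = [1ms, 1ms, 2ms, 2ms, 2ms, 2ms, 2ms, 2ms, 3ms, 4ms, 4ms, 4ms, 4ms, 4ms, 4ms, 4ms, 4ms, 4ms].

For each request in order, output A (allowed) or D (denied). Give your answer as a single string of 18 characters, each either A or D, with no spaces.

Answer: AAAAAADDAAAADDDDDD

Derivation:
Simulating step by step:
  req#1 t=1ms: ALLOW
  req#2 t=1ms: ALLOW
  req#3 t=2ms: ALLOW
  req#4 t=2ms: ALLOW
  req#5 t=2ms: ALLOW
  req#6 t=2ms: ALLOW
  req#7 t=2ms: DENY
  req#8 t=2ms: DENY
  req#9 t=3ms: ALLOW
  req#10 t=4ms: ALLOW
  req#11 t=4ms: ALLOW
  req#12 t=4ms: ALLOW
  req#13 t=4ms: DENY
  req#14 t=4ms: DENY
  req#15 t=4ms: DENY
  req#16 t=4ms: DENY
  req#17 t=4ms: DENY
  req#18 t=4ms: DENY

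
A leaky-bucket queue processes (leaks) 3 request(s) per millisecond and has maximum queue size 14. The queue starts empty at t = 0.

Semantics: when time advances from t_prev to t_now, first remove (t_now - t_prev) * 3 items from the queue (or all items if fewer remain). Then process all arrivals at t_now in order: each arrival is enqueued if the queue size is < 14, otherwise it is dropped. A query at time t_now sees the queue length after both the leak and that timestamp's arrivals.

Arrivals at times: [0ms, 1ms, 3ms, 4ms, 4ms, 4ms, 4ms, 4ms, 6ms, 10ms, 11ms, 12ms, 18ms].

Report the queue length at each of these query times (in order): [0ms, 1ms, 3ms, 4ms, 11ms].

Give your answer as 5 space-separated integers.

Answer: 1 1 1 5 1

Derivation:
Queue lengths at query times:
  query t=0ms: backlog = 1
  query t=1ms: backlog = 1
  query t=3ms: backlog = 1
  query t=4ms: backlog = 5
  query t=11ms: backlog = 1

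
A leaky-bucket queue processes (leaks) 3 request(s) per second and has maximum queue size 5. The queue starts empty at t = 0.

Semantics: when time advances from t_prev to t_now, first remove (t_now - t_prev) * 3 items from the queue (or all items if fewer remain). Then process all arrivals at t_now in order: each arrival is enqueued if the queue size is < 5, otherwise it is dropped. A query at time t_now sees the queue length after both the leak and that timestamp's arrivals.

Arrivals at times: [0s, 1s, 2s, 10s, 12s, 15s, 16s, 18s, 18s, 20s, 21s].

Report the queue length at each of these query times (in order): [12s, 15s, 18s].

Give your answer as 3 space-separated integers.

Answer: 1 1 2

Derivation:
Queue lengths at query times:
  query t=12s: backlog = 1
  query t=15s: backlog = 1
  query t=18s: backlog = 2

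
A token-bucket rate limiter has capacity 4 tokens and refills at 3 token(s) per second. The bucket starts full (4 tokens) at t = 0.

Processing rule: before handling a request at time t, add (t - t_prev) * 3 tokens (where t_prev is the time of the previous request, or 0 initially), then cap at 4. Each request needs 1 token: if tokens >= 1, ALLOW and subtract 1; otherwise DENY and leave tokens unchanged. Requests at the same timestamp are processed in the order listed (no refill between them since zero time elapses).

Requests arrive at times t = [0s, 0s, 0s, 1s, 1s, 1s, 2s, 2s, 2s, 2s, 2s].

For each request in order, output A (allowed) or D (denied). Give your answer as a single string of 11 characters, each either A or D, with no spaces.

Answer: AAAAAAAAAAD

Derivation:
Simulating step by step:
  req#1 t=0s: ALLOW
  req#2 t=0s: ALLOW
  req#3 t=0s: ALLOW
  req#4 t=1s: ALLOW
  req#5 t=1s: ALLOW
  req#6 t=1s: ALLOW
  req#7 t=2s: ALLOW
  req#8 t=2s: ALLOW
  req#9 t=2s: ALLOW
  req#10 t=2s: ALLOW
  req#11 t=2s: DENY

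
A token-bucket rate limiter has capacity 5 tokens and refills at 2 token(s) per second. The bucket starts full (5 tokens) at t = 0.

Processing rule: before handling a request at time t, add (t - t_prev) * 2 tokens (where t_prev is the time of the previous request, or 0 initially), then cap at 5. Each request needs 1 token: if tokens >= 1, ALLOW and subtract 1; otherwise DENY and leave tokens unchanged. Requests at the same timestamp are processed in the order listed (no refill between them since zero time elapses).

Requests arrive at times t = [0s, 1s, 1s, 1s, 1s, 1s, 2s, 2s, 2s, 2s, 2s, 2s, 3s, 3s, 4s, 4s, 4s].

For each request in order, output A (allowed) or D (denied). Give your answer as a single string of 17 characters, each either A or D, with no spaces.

Simulating step by step:
  req#1 t=0s: ALLOW
  req#2 t=1s: ALLOW
  req#3 t=1s: ALLOW
  req#4 t=1s: ALLOW
  req#5 t=1s: ALLOW
  req#6 t=1s: ALLOW
  req#7 t=2s: ALLOW
  req#8 t=2s: ALLOW
  req#9 t=2s: DENY
  req#10 t=2s: DENY
  req#11 t=2s: DENY
  req#12 t=2s: DENY
  req#13 t=3s: ALLOW
  req#14 t=3s: ALLOW
  req#15 t=4s: ALLOW
  req#16 t=4s: ALLOW
  req#17 t=4s: DENY

Answer: AAAAAAAADDDDAAAAD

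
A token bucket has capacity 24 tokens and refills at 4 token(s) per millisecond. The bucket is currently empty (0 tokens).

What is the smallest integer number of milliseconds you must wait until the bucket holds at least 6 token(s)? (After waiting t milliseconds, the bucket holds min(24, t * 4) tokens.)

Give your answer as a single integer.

Need t * 4 >= 6, so t >= 6/4.
Smallest integer t = ceil(6/4) = 2.

Answer: 2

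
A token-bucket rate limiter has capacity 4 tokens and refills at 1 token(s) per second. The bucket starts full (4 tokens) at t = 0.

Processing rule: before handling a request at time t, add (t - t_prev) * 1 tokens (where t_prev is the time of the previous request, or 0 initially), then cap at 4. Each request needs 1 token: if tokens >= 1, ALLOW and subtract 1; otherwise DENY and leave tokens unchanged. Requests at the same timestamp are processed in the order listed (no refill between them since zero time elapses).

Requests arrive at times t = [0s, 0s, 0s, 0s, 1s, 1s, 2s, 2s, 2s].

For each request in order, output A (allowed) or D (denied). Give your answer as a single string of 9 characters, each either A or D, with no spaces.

Simulating step by step:
  req#1 t=0s: ALLOW
  req#2 t=0s: ALLOW
  req#3 t=0s: ALLOW
  req#4 t=0s: ALLOW
  req#5 t=1s: ALLOW
  req#6 t=1s: DENY
  req#7 t=2s: ALLOW
  req#8 t=2s: DENY
  req#9 t=2s: DENY

Answer: AAAAADADD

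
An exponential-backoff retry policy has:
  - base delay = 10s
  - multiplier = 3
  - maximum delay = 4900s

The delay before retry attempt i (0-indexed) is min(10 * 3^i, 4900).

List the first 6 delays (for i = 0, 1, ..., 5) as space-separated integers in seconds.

Computing each delay:
  i=0: min(10*3^0, 4900) = 10
  i=1: min(10*3^1, 4900) = 30
  i=2: min(10*3^2, 4900) = 90
  i=3: min(10*3^3, 4900) = 270
  i=4: min(10*3^4, 4900) = 810
  i=5: min(10*3^5, 4900) = 2430

Answer: 10 30 90 270 810 2430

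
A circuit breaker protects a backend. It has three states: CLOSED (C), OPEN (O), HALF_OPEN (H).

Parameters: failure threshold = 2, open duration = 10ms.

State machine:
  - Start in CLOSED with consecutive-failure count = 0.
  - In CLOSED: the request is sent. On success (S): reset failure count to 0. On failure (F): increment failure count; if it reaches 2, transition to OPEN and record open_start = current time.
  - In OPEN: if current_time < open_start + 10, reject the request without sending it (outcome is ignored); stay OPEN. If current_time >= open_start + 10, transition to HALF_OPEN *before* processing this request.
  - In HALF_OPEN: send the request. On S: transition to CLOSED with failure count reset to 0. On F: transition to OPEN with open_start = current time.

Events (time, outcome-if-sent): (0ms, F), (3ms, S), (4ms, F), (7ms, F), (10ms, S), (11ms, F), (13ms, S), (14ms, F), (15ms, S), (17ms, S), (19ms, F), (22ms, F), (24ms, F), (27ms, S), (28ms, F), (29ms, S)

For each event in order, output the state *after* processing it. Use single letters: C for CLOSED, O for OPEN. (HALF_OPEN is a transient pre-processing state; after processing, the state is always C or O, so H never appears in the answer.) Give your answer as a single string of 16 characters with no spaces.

State after each event:
  event#1 t=0ms outcome=F: state=CLOSED
  event#2 t=3ms outcome=S: state=CLOSED
  event#3 t=4ms outcome=F: state=CLOSED
  event#4 t=7ms outcome=F: state=OPEN
  event#5 t=10ms outcome=S: state=OPEN
  event#6 t=11ms outcome=F: state=OPEN
  event#7 t=13ms outcome=S: state=OPEN
  event#8 t=14ms outcome=F: state=OPEN
  event#9 t=15ms outcome=S: state=OPEN
  event#10 t=17ms outcome=S: state=CLOSED
  event#11 t=19ms outcome=F: state=CLOSED
  event#12 t=22ms outcome=F: state=OPEN
  event#13 t=24ms outcome=F: state=OPEN
  event#14 t=27ms outcome=S: state=OPEN
  event#15 t=28ms outcome=F: state=OPEN
  event#16 t=29ms outcome=S: state=OPEN

Answer: CCCOOOOOOCCOOOOO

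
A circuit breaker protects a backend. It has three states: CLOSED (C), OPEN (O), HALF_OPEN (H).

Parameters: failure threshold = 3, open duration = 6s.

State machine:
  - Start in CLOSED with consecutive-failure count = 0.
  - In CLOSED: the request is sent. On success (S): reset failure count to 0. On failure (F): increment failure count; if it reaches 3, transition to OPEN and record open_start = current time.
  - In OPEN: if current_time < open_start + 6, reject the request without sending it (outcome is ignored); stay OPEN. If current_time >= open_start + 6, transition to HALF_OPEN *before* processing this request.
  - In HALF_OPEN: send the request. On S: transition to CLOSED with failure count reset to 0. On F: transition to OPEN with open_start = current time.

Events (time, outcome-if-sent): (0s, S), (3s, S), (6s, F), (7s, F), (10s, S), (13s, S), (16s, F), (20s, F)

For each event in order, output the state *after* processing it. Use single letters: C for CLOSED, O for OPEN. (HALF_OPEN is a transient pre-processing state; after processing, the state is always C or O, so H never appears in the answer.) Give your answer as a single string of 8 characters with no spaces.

State after each event:
  event#1 t=0s outcome=S: state=CLOSED
  event#2 t=3s outcome=S: state=CLOSED
  event#3 t=6s outcome=F: state=CLOSED
  event#4 t=7s outcome=F: state=CLOSED
  event#5 t=10s outcome=S: state=CLOSED
  event#6 t=13s outcome=S: state=CLOSED
  event#7 t=16s outcome=F: state=CLOSED
  event#8 t=20s outcome=F: state=CLOSED

Answer: CCCCCCCC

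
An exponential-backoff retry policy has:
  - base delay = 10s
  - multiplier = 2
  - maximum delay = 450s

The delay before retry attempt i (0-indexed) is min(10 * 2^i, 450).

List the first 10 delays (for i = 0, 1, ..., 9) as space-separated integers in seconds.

Answer: 10 20 40 80 160 320 450 450 450 450

Derivation:
Computing each delay:
  i=0: min(10*2^0, 450) = 10
  i=1: min(10*2^1, 450) = 20
  i=2: min(10*2^2, 450) = 40
  i=3: min(10*2^3, 450) = 80
  i=4: min(10*2^4, 450) = 160
  i=5: min(10*2^5, 450) = 320
  i=6: min(10*2^6, 450) = 450
  i=7: min(10*2^7, 450) = 450
  i=8: min(10*2^8, 450) = 450
  i=9: min(10*2^9, 450) = 450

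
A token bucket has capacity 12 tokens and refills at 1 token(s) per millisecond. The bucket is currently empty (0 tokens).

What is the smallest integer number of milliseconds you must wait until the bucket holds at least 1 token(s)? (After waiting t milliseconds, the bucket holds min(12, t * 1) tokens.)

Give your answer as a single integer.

Need t * 1 >= 1, so t >= 1/1.
Smallest integer t = ceil(1/1) = 1.

Answer: 1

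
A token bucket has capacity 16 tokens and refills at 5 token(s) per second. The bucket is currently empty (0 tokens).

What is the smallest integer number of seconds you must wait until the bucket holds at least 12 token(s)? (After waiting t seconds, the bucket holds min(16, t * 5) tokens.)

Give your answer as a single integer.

Need t * 5 >= 12, so t >= 12/5.
Smallest integer t = ceil(12/5) = 3.

Answer: 3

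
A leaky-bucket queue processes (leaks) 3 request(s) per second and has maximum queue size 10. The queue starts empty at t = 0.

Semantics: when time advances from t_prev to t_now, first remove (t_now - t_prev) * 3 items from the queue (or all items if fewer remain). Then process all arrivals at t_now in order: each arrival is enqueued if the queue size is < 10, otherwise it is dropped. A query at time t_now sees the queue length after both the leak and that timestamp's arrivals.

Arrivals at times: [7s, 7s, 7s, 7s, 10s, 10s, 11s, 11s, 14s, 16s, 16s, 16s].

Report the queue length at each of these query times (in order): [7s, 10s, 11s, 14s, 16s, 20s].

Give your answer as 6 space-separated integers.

Answer: 4 2 2 1 3 0

Derivation:
Queue lengths at query times:
  query t=7s: backlog = 4
  query t=10s: backlog = 2
  query t=11s: backlog = 2
  query t=14s: backlog = 1
  query t=16s: backlog = 3
  query t=20s: backlog = 0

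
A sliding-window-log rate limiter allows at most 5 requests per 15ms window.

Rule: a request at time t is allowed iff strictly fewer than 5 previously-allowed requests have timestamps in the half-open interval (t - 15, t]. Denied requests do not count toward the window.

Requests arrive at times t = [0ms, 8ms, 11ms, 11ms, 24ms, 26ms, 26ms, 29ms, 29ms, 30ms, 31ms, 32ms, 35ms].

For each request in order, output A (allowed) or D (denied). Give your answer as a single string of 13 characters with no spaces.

Answer: AAAAAAAAADDDD

Derivation:
Tracking allowed requests in the window:
  req#1 t=0ms: ALLOW
  req#2 t=8ms: ALLOW
  req#3 t=11ms: ALLOW
  req#4 t=11ms: ALLOW
  req#5 t=24ms: ALLOW
  req#6 t=26ms: ALLOW
  req#7 t=26ms: ALLOW
  req#8 t=29ms: ALLOW
  req#9 t=29ms: ALLOW
  req#10 t=30ms: DENY
  req#11 t=31ms: DENY
  req#12 t=32ms: DENY
  req#13 t=35ms: DENY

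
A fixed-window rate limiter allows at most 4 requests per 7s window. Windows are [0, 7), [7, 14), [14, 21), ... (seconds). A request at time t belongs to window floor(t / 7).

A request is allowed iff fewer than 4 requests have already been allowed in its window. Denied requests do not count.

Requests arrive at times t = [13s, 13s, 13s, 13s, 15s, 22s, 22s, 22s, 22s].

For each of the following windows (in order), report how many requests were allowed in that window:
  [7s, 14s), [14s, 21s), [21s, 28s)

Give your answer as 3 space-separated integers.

Answer: 4 1 4

Derivation:
Processing requests:
  req#1 t=13s (window 1): ALLOW
  req#2 t=13s (window 1): ALLOW
  req#3 t=13s (window 1): ALLOW
  req#4 t=13s (window 1): ALLOW
  req#5 t=15s (window 2): ALLOW
  req#6 t=22s (window 3): ALLOW
  req#7 t=22s (window 3): ALLOW
  req#8 t=22s (window 3): ALLOW
  req#9 t=22s (window 3): ALLOW

Allowed counts by window: 4 1 4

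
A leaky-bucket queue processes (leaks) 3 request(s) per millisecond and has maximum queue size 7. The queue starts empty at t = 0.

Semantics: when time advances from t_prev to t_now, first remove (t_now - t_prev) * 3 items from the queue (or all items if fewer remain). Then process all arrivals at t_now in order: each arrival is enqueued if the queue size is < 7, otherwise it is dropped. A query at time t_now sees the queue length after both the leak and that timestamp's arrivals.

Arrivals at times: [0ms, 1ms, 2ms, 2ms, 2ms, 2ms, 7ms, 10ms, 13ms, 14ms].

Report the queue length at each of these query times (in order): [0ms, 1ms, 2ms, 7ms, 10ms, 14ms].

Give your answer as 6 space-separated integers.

Answer: 1 1 4 1 1 1

Derivation:
Queue lengths at query times:
  query t=0ms: backlog = 1
  query t=1ms: backlog = 1
  query t=2ms: backlog = 4
  query t=7ms: backlog = 1
  query t=10ms: backlog = 1
  query t=14ms: backlog = 1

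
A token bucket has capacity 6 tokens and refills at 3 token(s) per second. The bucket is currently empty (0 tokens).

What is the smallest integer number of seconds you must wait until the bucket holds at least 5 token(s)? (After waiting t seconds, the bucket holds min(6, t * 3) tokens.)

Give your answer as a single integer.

Answer: 2

Derivation:
Need t * 3 >= 5, so t >= 5/3.
Smallest integer t = ceil(5/3) = 2.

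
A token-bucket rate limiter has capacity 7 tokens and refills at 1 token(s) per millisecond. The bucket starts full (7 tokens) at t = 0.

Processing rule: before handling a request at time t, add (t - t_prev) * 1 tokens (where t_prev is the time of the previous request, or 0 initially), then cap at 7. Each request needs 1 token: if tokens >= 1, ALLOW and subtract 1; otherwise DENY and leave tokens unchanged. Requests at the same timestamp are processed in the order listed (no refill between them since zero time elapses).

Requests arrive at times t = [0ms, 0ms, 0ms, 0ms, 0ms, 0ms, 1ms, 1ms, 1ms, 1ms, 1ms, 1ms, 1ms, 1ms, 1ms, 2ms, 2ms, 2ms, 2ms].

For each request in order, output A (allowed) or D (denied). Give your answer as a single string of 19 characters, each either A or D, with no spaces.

Simulating step by step:
  req#1 t=0ms: ALLOW
  req#2 t=0ms: ALLOW
  req#3 t=0ms: ALLOW
  req#4 t=0ms: ALLOW
  req#5 t=0ms: ALLOW
  req#6 t=0ms: ALLOW
  req#7 t=1ms: ALLOW
  req#8 t=1ms: ALLOW
  req#9 t=1ms: DENY
  req#10 t=1ms: DENY
  req#11 t=1ms: DENY
  req#12 t=1ms: DENY
  req#13 t=1ms: DENY
  req#14 t=1ms: DENY
  req#15 t=1ms: DENY
  req#16 t=2ms: ALLOW
  req#17 t=2ms: DENY
  req#18 t=2ms: DENY
  req#19 t=2ms: DENY

Answer: AAAAAAAADDDDDDDADDD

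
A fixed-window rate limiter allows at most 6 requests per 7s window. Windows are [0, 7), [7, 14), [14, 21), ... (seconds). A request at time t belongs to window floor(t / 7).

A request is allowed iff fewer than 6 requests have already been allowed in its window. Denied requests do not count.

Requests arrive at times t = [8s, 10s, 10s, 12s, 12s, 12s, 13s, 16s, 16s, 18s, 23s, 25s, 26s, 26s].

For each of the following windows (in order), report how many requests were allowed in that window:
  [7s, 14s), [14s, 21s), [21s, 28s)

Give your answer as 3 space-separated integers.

Processing requests:
  req#1 t=8s (window 1): ALLOW
  req#2 t=10s (window 1): ALLOW
  req#3 t=10s (window 1): ALLOW
  req#4 t=12s (window 1): ALLOW
  req#5 t=12s (window 1): ALLOW
  req#6 t=12s (window 1): ALLOW
  req#7 t=13s (window 1): DENY
  req#8 t=16s (window 2): ALLOW
  req#9 t=16s (window 2): ALLOW
  req#10 t=18s (window 2): ALLOW
  req#11 t=23s (window 3): ALLOW
  req#12 t=25s (window 3): ALLOW
  req#13 t=26s (window 3): ALLOW
  req#14 t=26s (window 3): ALLOW

Allowed counts by window: 6 3 4

Answer: 6 3 4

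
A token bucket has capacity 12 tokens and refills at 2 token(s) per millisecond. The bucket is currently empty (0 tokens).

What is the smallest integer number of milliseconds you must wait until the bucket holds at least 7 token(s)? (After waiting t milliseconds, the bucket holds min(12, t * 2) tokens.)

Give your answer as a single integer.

Answer: 4

Derivation:
Need t * 2 >= 7, so t >= 7/2.
Smallest integer t = ceil(7/2) = 4.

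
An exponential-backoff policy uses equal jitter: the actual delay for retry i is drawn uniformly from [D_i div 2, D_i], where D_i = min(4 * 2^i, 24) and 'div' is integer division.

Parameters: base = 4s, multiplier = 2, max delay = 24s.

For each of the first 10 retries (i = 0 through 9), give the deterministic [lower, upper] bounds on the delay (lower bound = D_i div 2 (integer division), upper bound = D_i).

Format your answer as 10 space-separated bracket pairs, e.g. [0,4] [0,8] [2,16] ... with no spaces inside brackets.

Answer: [2,4] [4,8] [8,16] [12,24] [12,24] [12,24] [12,24] [12,24] [12,24] [12,24]

Derivation:
Computing bounds per retry:
  i=0: D_i=min(4*2^0,24)=4, bounds=[2,4]
  i=1: D_i=min(4*2^1,24)=8, bounds=[4,8]
  i=2: D_i=min(4*2^2,24)=16, bounds=[8,16]
  i=3: D_i=min(4*2^3,24)=24, bounds=[12,24]
  i=4: D_i=min(4*2^4,24)=24, bounds=[12,24]
  i=5: D_i=min(4*2^5,24)=24, bounds=[12,24]
  i=6: D_i=min(4*2^6,24)=24, bounds=[12,24]
  i=7: D_i=min(4*2^7,24)=24, bounds=[12,24]
  i=8: D_i=min(4*2^8,24)=24, bounds=[12,24]
  i=9: D_i=min(4*2^9,24)=24, bounds=[12,24]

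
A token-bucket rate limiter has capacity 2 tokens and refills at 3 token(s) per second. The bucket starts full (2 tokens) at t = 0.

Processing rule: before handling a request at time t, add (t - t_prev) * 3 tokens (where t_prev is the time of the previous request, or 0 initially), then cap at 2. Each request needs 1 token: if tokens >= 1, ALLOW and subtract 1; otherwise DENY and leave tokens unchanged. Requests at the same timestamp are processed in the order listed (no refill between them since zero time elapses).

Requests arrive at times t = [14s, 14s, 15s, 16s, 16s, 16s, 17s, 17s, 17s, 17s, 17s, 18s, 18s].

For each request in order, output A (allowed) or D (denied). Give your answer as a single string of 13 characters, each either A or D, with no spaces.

Answer: AAAAADAADDDAA

Derivation:
Simulating step by step:
  req#1 t=14s: ALLOW
  req#2 t=14s: ALLOW
  req#3 t=15s: ALLOW
  req#4 t=16s: ALLOW
  req#5 t=16s: ALLOW
  req#6 t=16s: DENY
  req#7 t=17s: ALLOW
  req#8 t=17s: ALLOW
  req#9 t=17s: DENY
  req#10 t=17s: DENY
  req#11 t=17s: DENY
  req#12 t=18s: ALLOW
  req#13 t=18s: ALLOW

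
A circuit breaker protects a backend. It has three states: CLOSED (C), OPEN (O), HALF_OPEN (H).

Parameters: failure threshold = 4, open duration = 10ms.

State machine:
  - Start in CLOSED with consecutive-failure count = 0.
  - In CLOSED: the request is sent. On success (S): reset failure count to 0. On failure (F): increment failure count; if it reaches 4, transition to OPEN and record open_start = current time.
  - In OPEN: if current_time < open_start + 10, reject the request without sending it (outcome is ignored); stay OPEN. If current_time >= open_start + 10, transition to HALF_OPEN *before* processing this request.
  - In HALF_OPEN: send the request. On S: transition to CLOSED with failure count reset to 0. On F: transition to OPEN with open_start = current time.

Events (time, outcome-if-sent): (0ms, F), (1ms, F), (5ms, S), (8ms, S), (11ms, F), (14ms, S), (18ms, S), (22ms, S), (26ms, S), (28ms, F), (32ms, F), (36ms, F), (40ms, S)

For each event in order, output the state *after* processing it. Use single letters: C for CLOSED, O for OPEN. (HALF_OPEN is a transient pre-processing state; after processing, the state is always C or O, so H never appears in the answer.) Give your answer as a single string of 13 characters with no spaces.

Answer: CCCCCCCCCCCCC

Derivation:
State after each event:
  event#1 t=0ms outcome=F: state=CLOSED
  event#2 t=1ms outcome=F: state=CLOSED
  event#3 t=5ms outcome=S: state=CLOSED
  event#4 t=8ms outcome=S: state=CLOSED
  event#5 t=11ms outcome=F: state=CLOSED
  event#6 t=14ms outcome=S: state=CLOSED
  event#7 t=18ms outcome=S: state=CLOSED
  event#8 t=22ms outcome=S: state=CLOSED
  event#9 t=26ms outcome=S: state=CLOSED
  event#10 t=28ms outcome=F: state=CLOSED
  event#11 t=32ms outcome=F: state=CLOSED
  event#12 t=36ms outcome=F: state=CLOSED
  event#13 t=40ms outcome=S: state=CLOSED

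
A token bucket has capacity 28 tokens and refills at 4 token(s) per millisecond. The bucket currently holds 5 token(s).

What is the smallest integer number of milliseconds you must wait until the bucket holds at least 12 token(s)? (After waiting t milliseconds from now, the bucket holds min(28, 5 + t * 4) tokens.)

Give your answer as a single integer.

Answer: 2

Derivation:
Need 5 + t * 4 >= 12, so t >= 7/4.
Smallest integer t = ceil(7/4) = 2.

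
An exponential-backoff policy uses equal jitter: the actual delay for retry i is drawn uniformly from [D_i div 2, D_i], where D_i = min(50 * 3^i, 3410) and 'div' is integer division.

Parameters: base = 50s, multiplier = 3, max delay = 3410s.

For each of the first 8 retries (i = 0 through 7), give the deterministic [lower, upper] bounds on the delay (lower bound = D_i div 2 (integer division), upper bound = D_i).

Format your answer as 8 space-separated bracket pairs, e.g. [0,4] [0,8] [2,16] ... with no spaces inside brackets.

Answer: [25,50] [75,150] [225,450] [675,1350] [1705,3410] [1705,3410] [1705,3410] [1705,3410]

Derivation:
Computing bounds per retry:
  i=0: D_i=min(50*3^0,3410)=50, bounds=[25,50]
  i=1: D_i=min(50*3^1,3410)=150, bounds=[75,150]
  i=2: D_i=min(50*3^2,3410)=450, bounds=[225,450]
  i=3: D_i=min(50*3^3,3410)=1350, bounds=[675,1350]
  i=4: D_i=min(50*3^4,3410)=3410, bounds=[1705,3410]
  i=5: D_i=min(50*3^5,3410)=3410, bounds=[1705,3410]
  i=6: D_i=min(50*3^6,3410)=3410, bounds=[1705,3410]
  i=7: D_i=min(50*3^7,3410)=3410, bounds=[1705,3410]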